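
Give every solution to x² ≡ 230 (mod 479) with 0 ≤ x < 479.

229, 250

Since 479 ≡ 3 (mod 4), a square root of 230 is 230^((479+1)/4) = 230^120 mod 479.
Repeated squaring: 230^2≡210, 230^4≡32, 230^8≡66, 230^16≡45, 230^32≡109, 230^64≡385 (mod 479).
230^120 = 230^(64+32+16+8) ≡ 250 (mod 479).
Check: 250² = 62500 ≡ 230 (mod 479). The two roots are 229 and 250.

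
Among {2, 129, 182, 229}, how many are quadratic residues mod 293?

(2/293) = -1 → non-residue.
(129/293) = -1 → non-residue.
(182/293) = -1 → non-residue.
(229/293) = +1 → QR.
Total quadratic residues among the 4: 1.

1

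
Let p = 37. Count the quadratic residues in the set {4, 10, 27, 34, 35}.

(4/37) = +1 → QR.
(10/37) = +1 → QR.
(27/37) = +1 → QR.
(34/37) = +1 → QR.
(35/37) = -1 → non-residue.
Total quadratic residues among the 5: 4.

4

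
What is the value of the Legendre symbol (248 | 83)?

Euler's criterion: (248/83) ≡ 82^41 (mod 83).
82^2 ≡ 1 (mod 83)
82^4 ≡ 1 (mod 83)
82^8 ≡ 1 (mod 83)
82^16 ≡ 1 (mod 83)
82^32 ≡ 1 (mod 83)
82^41 = 82^(32+8+1) ≡ 82 (mod 83).
Result is 82 ≡ −1, so (248/83) = −1.

-1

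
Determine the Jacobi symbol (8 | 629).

Pull out 2^3: since 629 ≡ 5 (mod 8), (2/629) = -1, so (2/629)^3 = -1.
Reached (1/629) = 1. Collecting the sign flips along the way, the symbol is -1.

-1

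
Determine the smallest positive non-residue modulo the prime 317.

(2/317) = −1, so 2 is the smallest positive non-residue mod 317.

2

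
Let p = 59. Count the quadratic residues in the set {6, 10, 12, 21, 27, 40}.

(6/59) = -1 → non-residue.
(10/59) = -1 → non-residue.
(12/59) = +1 → QR.
(21/59) = +1 → QR.
(27/59) = +1 → QR.
(40/59) = -1 → non-residue.
Total quadratic residues among the 6: 3.

3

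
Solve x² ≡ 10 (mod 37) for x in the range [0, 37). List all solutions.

37 ≡ 1 (mod 4), so we find a root by search.
Trying successive values, 11² = 121 ≡ 10 (mod 37). The other root is 37 − 11 = 26.

11, 26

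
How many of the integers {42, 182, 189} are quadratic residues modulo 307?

(42/307) = +1 → QR.
(182/307) = +1 → QR.
(189/307) = -1 → non-residue.
Total quadratic residues among the 3: 2.

2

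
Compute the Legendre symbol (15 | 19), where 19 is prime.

Reciprocity: 15 ≡ 3 and 19 ≡ 3 (mod 4), so (15/19) = −(19/15).
Reduce top mod 15: now compute (4/15).
Pull out 2^2: since 15 ≡ 7 (mod 8), (2/15) = +1, so (2/15)^2 = +1.
Reached (1/15) = 1. Collecting the sign flips along the way, the symbol is -1.

-1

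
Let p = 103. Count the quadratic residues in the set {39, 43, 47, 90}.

(39/103) = -1 → non-residue.
(43/103) = -1 → non-residue.
(47/103) = -1 → non-residue.
(90/103) = -1 → non-residue.
Total quadratic residues among the 4: 0.

0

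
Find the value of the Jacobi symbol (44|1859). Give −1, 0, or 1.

0

Pull out 2^2: since 1859 ≡ 3 (mod 8), (2/1859) = -1, so (2/1859)^2 = +1.
Reciprocity: 11 ≡ 3 and 1859 ≡ 3 (mod 4), so (11/1859) = −(1859/11).
Reduce top mod 11: now compute (0/11).
Top reduces to 0: gcd > 1, so the symbol is 0.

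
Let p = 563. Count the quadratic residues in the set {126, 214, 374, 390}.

(126/563) = -1 → non-residue.
(214/563) = -1 → non-residue.
(374/563) = -1 → non-residue.
(390/563) = +1 → QR.
Total quadratic residues among the 4: 1.

1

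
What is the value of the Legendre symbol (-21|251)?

Euler's criterion: (-21/251) ≡ 230^125 (mod 251).
230^2 ≡ 190 (mod 251)
230^4 ≡ 207 (mod 251)
230^8 ≡ 179 (mod 251)
230^16 ≡ 164 (mod 251)
230^32 ≡ 39 (mod 251)
230^64 ≡ 15 (mod 251)
230^125 = 230^(64+32+16+8+4+1) ≡ 250 (mod 251).
Result is 250 ≡ −1, so (-21/251) = −1.

-1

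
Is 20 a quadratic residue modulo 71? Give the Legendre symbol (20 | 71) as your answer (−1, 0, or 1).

1

Pull out 2^2: since 71 ≡ 7 (mod 8), (2/71) = +1, so (2/71)^2 = +1.
Reciprocity: 5 ≡ 1 and 71 ≡ 3 (mod 4), so (5/71) = +(71/5).
Reduce top mod 5: now compute (1/5).
Reached (1/5) = 1. Collecting the sign flips along the way, the symbol is +1.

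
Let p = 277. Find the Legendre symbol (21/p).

1

Reciprocity: 21 ≡ 1 and 277 ≡ 1 (mod 4), so (21/277) = +(277/21).
Reduce top mod 21: now compute (4/21).
Pull out 2^2: since 21 ≡ 5 (mod 8), (2/21) = -1, so (2/21)^2 = +1.
Reached (1/21) = 1. Collecting the sign flips along the way, the symbol is +1.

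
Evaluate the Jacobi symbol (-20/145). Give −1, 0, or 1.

First reduce: -20 ≡ 125 (mod 145).
Reciprocity: 125 ≡ 1 and 145 ≡ 1 (mod 4), so (125/145) = +(145/125).
Reduce top mod 125: now compute (20/125).
Pull out 2^2: since 125 ≡ 5 (mod 8), (2/125) = -1, so (2/125)^2 = +1.
Reciprocity: 5 ≡ 1 and 125 ≡ 1 (mod 4), so (5/125) = +(125/5).
Reduce top mod 5: now compute (0/5).
Top reduces to 0: gcd > 1, so the symbol is 0.

0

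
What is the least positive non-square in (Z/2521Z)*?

11

(2/2521) = +1, so 2 is a residue.
(3/2521) = +1, so 3 is a residue.
(4/2521) = +1, so 4 is a residue.
(5/2521) = +1, so 5 is a residue.
(6/2521) = +1, so 6 is a residue.
(7/2521) = +1, so 7 is a residue.
(8/2521) = +1, so 8 is a residue.
(9/2521) = +1, so 9 is a residue.
(10/2521) = +1, so 10 is a residue.
(11/2521) = −1, so 11 is the smallest positive non-residue mod 2521.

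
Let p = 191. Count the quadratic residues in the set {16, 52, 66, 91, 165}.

2

(16/191) = +1 → QR.
(52/191) = +1 → QR.
(66/191) = -1 → non-residue.
(91/191) = -1 → non-residue.
(165/191) = -1 → non-residue.
Total quadratic residues among the 5: 2.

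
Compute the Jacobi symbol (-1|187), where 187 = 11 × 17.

-1

First reduce: -1 ≡ 186 (mod 187).
Pull out 2: since 187 ≡ 3 (mod 8), (2/187) = -1.
Reciprocity: 93 ≡ 1 and 187 ≡ 3 (mod 4), so (93/187) = +(187/93).
Reduce top mod 93: now compute (1/93).
Reached (1/93) = 1. Collecting the sign flips along the way, the symbol is -1.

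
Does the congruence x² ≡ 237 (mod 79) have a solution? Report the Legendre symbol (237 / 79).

0

First reduce: 237 ≡ 0 (mod 79).
Top reduces to 0: gcd > 1, so the symbol is 0.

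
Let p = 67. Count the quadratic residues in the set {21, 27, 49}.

(21/67) = +1 → QR.
(27/67) = -1 → non-residue.
(49/67) = +1 → QR.
Total quadratic residues among the 3: 2.

2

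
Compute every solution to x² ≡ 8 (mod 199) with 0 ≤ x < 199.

40, 159

Since 199 ≡ 3 (mod 4), a square root of 8 is 8^((199+1)/4) = 8^50 mod 199.
Repeated squaring: 8^2≡64, 8^4≡116, 8^8≡123, 8^16≡5, 8^32≡25 (mod 199).
8^50 = 8^(32+16+2) ≡ 40 (mod 199).
Check: 40² = 1600 ≡ 8 (mod 199). The two roots are 40 and 159.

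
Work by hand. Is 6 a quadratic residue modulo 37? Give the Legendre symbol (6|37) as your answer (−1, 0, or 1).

-1

Pull out 2: since 37 ≡ 5 (mod 8), (2/37) = -1.
Reciprocity: 3 ≡ 3 and 37 ≡ 1 (mod 4), so (3/37) = +(37/3).
Reduce top mod 3: now compute (1/3).
Reached (1/3) = 1. Collecting the sign flips along the way, the symbol is -1.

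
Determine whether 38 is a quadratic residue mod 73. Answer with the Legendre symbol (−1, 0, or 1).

Pull out 2: since 73 ≡ 1 (mod 8), (2/73) = +1.
Reciprocity: 19 ≡ 3 and 73 ≡ 1 (mod 4), so (19/73) = +(73/19).
Reduce top mod 19: now compute (16/19).
Pull out 2^4: since 19 ≡ 3 (mod 8), (2/19) = -1, so (2/19)^4 = +1.
Reached (1/19) = 1. Collecting the sign flips along the way, the symbol is +1.

1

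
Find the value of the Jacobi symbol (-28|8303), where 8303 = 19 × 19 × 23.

1

First reduce: -28 ≡ 8275 (mod 8303).
Reciprocity: 8275 ≡ 3 and 8303 ≡ 3 (mod 4), so (8275/8303) = −(8303/8275).
Reduce top mod 8275: now compute (28/8275).
Pull out 2^2: since 8275 ≡ 3 (mod 8), (2/8275) = -1, so (2/8275)^2 = +1.
Reciprocity: 7 ≡ 3 and 8275 ≡ 3 (mod 4), so (7/8275) = −(8275/7).
Reduce top mod 7: now compute (1/7).
Reached (1/7) = 1. Collecting the sign flips along the way, the symbol is +1.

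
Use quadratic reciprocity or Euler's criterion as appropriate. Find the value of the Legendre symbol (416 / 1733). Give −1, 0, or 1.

-1

Pull out 2^5: since 1733 ≡ 5 (mod 8), (2/1733) = -1, so (2/1733)^5 = -1.
Reciprocity: 13 ≡ 1 and 1733 ≡ 1 (mod 4), so (13/1733) = +(1733/13).
Reduce top mod 13: now compute (4/13).
Pull out 2^2: since 13 ≡ 5 (mod 8), (2/13) = -1, so (2/13)^2 = +1.
Reached (1/13) = 1. Collecting the sign flips along the way, the symbol is -1.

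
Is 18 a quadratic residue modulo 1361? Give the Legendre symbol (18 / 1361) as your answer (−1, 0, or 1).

Pull out 2: since 1361 ≡ 1 (mod 8), (2/1361) = +1.
Reciprocity: 9 ≡ 1 and 1361 ≡ 1 (mod 4), so (9/1361) = +(1361/9).
Reduce top mod 9: now compute (2/9).
Pull out 2: since 9 ≡ 1 (mod 8), (2/9) = +1.
Reached (1/9) = 1. Collecting the sign flips along the way, the symbol is +1.

1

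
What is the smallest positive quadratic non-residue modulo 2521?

11

(2/2521) = +1, so 2 is a residue.
(3/2521) = +1, so 3 is a residue.
(4/2521) = +1, so 4 is a residue.
(5/2521) = +1, so 5 is a residue.
(6/2521) = +1, so 6 is a residue.
(7/2521) = +1, so 7 is a residue.
(8/2521) = +1, so 8 is a residue.
(9/2521) = +1, so 9 is a residue.
(10/2521) = +1, so 10 is a residue.
(11/2521) = −1, so 11 is the smallest positive non-residue mod 2521.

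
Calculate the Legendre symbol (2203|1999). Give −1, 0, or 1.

1

First reduce: 2203 ≡ 204 (mod 1999).
Pull out 2^2: since 1999 ≡ 7 (mod 8), (2/1999) = +1, so (2/1999)^2 = +1.
Reciprocity: 51 ≡ 3 and 1999 ≡ 3 (mod 4), so (51/1999) = −(1999/51).
Reduce top mod 51: now compute (10/51).
Pull out 2: since 51 ≡ 3 (mod 8), (2/51) = -1.
Reciprocity: 5 ≡ 1 and 51 ≡ 3 (mod 4), so (5/51) = +(51/5).
Reduce top mod 5: now compute (1/5).
Reached (1/5) = 1. Collecting the sign flips along the way, the symbol is +1.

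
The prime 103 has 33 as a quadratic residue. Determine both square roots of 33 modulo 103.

Since 103 ≡ 3 (mod 4), a square root of 33 is 33^((103+1)/4) = 33^26 mod 103.
Repeated squaring: 33^2≡59, 33^4≡82, 33^8≡29, 33^16≡17 (mod 103).
33^26 = 33^(16+8+2) ≡ 41 (mod 103).
Check: 41² = 1681 ≡ 33 (mod 103). The two roots are 41 and 62.

41, 62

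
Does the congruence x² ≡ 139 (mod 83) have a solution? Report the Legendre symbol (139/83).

Euler's criterion: (139/83) ≡ 56^41 (mod 83).
56^2 ≡ 65 (mod 83)
56^4 ≡ 75 (mod 83)
56^8 ≡ 64 (mod 83)
56^16 ≡ 29 (mod 83)
56^32 ≡ 11 (mod 83)
56^41 = 56^(32+8+1) ≡ 82 (mod 83).
Result is 82 ≡ −1, so (139/83) = −1.

-1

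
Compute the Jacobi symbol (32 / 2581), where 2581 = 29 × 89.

Pull out 2^5: since 2581 ≡ 5 (mod 8), (2/2581) = -1, so (2/2581)^5 = -1.
Reached (1/2581) = 1. Collecting the sign flips along the way, the symbol is -1.

-1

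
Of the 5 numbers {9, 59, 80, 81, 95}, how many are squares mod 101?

4

(9/101) = +1 → QR.
(59/101) = -1 → non-residue.
(80/101) = +1 → QR.
(81/101) = +1 → QR.
(95/101) = +1 → QR.
Total quadratic residues among the 5: 4.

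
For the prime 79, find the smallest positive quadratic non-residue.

(2/79) = +1, so 2 is a residue.
(3/79) = −1, so 3 is the smallest positive non-residue mod 79.

3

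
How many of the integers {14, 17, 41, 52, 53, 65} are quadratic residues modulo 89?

2

(14/89) = -1 → non-residue.
(17/89) = +1 → QR.
(41/89) = -1 → non-residue.
(52/89) = -1 → non-residue.
(53/89) = +1 → QR.
(65/89) = -1 → non-residue.
Total quadratic residues among the 6: 2.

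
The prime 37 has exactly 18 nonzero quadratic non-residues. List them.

Square k = 1,…,18 (k and 37−k give the same square):
1²=1, 2²=4, 3²=9, 4²=16, 5²=25, 6²=36, 7²≡12, 8²≡27, 9²≡7, 10²≡26, 11²≡10, 12²≡33, 13²≡21, 14²≡11, 15²≡3, 16²≡34, 17²≡30, 18²≡28 (mod 37).
The residues are {1, 3, 4, 7, 9, 10, 11, 12, 16, 21, 25, 26, 27, 28, 30, 33, 34, 36}; the non-residues are the remaining 18 nonzero classes.

2, 5, 6, 8, 13, 14, 15, 17, 18, 19, 20, 22, 23, 24, 29, 31, 32, 35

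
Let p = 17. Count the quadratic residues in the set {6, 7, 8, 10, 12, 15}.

(6/17) = -1 → non-residue.
(7/17) = -1 → non-residue.
(8/17) = +1 → QR.
(10/17) = -1 → non-residue.
(12/17) = -1 → non-residue.
(15/17) = +1 → QR.
Total quadratic residues among the 6: 2.

2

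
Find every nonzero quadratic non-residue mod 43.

Square k = 1,…,21 (k and 43−k give the same square):
1²=1, 2²=4, 3²=9, 4²=16, 5²=25, 6²=36, 7²≡6, 8²≡21, 9²≡38, 10²≡14, 11²≡35, 12²≡15, 13²≡40, 14²≡24, 15²≡10, 16²≡41, 17²≡31, 18²≡23, 19²≡17, 20²≡13, 21²≡11 (mod 43).
The residues are {1, 4, 6, 9, 10, 11, 13, 14, 15, 16, 17, 21, 23, 24, 25, 31, 35, 36, 38, 40, 41}; the non-residues are the remaining 21 nonzero classes.

2 3 5 7 8 12 18 19 20 22 26 27 28 29 30 32 33 34 37 39 42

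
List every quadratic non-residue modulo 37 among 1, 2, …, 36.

2 5 6 8 13 14 15 17 18 19 20 22 23 24 29 31 32 35

Square k = 1,…,18 (k and 37−k give the same square):
1²=1, 2²=4, 3²=9, 4²=16, 5²=25, 6²=36, 7²≡12, 8²≡27, 9²≡7, 10²≡26, 11²≡10, 12²≡33, 13²≡21, 14²≡11, 15²≡3, 16²≡34, 17²≡30, 18²≡28 (mod 37).
The residues are {1, 3, 4, 7, 9, 10, 11, 12, 16, 21, 25, 26, 27, 28, 30, 33, 34, 36}; the non-residues are the remaining 18 nonzero classes.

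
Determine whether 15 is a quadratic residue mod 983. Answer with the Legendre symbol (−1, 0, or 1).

-1

Euler's criterion: (15/983) ≡ 15^491 (mod 983).
15^2 ≡ 225 (mod 983)
15^4 ≡ 492 (mod 983)
15^8 ≡ 246 (mod 983)
15^16 ≡ 553 (mod 983)
15^32 ≡ 96 (mod 983)
15^64 ≡ 369 (mod 983)
15^128 ≡ 507 (mod 983)
15^256 ≡ 486 (mod 983)
15^491 = 15^(256+128+64+32+8+2+1) ≡ 982 (mod 983).
Result is 982 ≡ −1, so (15/983) = −1.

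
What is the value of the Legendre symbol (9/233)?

Reciprocity: 9 ≡ 1 and 233 ≡ 1 (mod 4), so (9/233) = +(233/9).
Reduce top mod 9: now compute (8/9).
Pull out 2^3: since 9 ≡ 1 (mod 8), (2/9) = +1, so (2/9)^3 = +1.
Reached (1/9) = 1. Collecting the sign flips along the way, the symbol is +1.

1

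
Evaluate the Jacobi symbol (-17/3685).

First reduce: -17 ≡ 3668 (mod 3685).
Pull out 2^2: since 3685 ≡ 5 (mod 8), (2/3685) = -1, so (2/3685)^2 = +1.
Reciprocity: 917 ≡ 1 and 3685 ≡ 1 (mod 4), so (917/3685) = +(3685/917).
Reduce top mod 917: now compute (17/917).
Reciprocity: 17 ≡ 1 and 917 ≡ 1 (mod 4), so (17/917) = +(917/17).
Reduce top mod 17: now compute (16/17).
Pull out 2^4: since 17 ≡ 1 (mod 8), (2/17) = +1, so (2/17)^4 = +1.
Reached (1/17) = 1. Collecting the sign flips along the way, the symbol is +1.

1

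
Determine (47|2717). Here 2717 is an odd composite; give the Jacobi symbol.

-1

Reciprocity: 47 ≡ 3 and 2717 ≡ 1 (mod 4), so (47/2717) = +(2717/47).
Reduce top mod 47: now compute (38/47).
Pull out 2: since 47 ≡ 7 (mod 8), (2/47) = +1.
Reciprocity: 19 ≡ 3 and 47 ≡ 3 (mod 4), so (19/47) = −(47/19).
Reduce top mod 19: now compute (9/19).
Reciprocity: 9 ≡ 1 and 19 ≡ 3 (mod 4), so (9/19) = +(19/9).
Reduce top mod 9: now compute (1/9).
Reached (1/9) = 1. Collecting the sign flips along the way, the symbol is -1.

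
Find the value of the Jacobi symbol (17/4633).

1

Reciprocity: 17 ≡ 1 and 4633 ≡ 1 (mod 4), so (17/4633) = +(4633/17).
Reduce top mod 17: now compute (9/17).
Reciprocity: 9 ≡ 1 and 17 ≡ 1 (mod 4), so (9/17) = +(17/9).
Reduce top mod 9: now compute (8/9).
Pull out 2^3: since 9 ≡ 1 (mod 8), (2/9) = +1, so (2/9)^3 = +1.
Reached (1/9) = 1. Collecting the sign flips along the way, the symbol is +1.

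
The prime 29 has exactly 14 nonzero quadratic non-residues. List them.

Square k = 1,…,14 (k and 29−k give the same square):
1²=1, 2²=4, 3²=9, 4²=16, 5²=25, 6²≡7, 7²≡20, 8²≡6, 9²≡23, 10²≡13, 11²≡5, 12²≡28, 13²≡24, 14²≡22 (mod 29).
The residues are {1, 4, 5, 6, 7, 9, 13, 16, 20, 22, 23, 24, 25, 28}; the non-residues are the remaining 14 nonzero classes.

2,3,8,10,11,12,14,15,17,18,19,21,26,27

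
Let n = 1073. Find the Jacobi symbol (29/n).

Reciprocity: 29 ≡ 1 and 1073 ≡ 1 (mod 4), so (29/1073) = +(1073/29).
Reduce top mod 29: now compute (0/29).
Top reduces to 0: gcd > 1, so the symbol is 0.

0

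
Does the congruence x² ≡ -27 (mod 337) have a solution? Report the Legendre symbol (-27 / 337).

1

First reduce: -27 ≡ 310 (mod 337).
Pull out 2: since 337 ≡ 1 (mod 8), (2/337) = +1.
Reciprocity: 155 ≡ 3 and 337 ≡ 1 (mod 4), so (155/337) = +(337/155).
Reduce top mod 155: now compute (27/155).
Reciprocity: 27 ≡ 3 and 155 ≡ 3 (mod 4), so (27/155) = −(155/27).
Reduce top mod 27: now compute (20/27).
Pull out 2^2: since 27 ≡ 3 (mod 8), (2/27) = -1, so (2/27)^2 = +1.
Reciprocity: 5 ≡ 1 and 27 ≡ 3 (mod 4), so (5/27) = +(27/5).
Reduce top mod 5: now compute (2/5).
Pull out 2: since 5 ≡ 5 (mod 8), (2/5) = -1.
Reached (1/5) = 1. Collecting the sign flips along the way, the symbol is +1.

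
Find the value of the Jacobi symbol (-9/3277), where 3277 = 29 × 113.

First reduce: -9 ≡ 3268 (mod 3277).
Pull out 2^2: since 3277 ≡ 5 (mod 8), (2/3277) = -1, so (2/3277)^2 = +1.
Reciprocity: 817 ≡ 1 and 3277 ≡ 1 (mod 4), so (817/3277) = +(3277/817).
Reduce top mod 817: now compute (9/817).
Reciprocity: 9 ≡ 1 and 817 ≡ 1 (mod 4), so (9/817) = +(817/9).
Reduce top mod 9: now compute (7/9).
Reciprocity: 7 ≡ 3 and 9 ≡ 1 (mod 4), so (7/9) = +(9/7).
Reduce top mod 7: now compute (2/7).
Pull out 2: since 7 ≡ 7 (mod 8), (2/7) = +1.
Reached (1/7) = 1. Collecting the sign flips along the way, the symbol is +1.

1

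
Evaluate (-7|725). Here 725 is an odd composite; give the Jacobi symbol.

First reduce: -7 ≡ 718 (mod 725).
Pull out 2: since 725 ≡ 5 (mod 8), (2/725) = -1.
Reciprocity: 359 ≡ 3 and 725 ≡ 1 (mod 4), so (359/725) = +(725/359).
Reduce top mod 359: now compute (7/359).
Reciprocity: 7 ≡ 3 and 359 ≡ 3 (mod 4), so (7/359) = −(359/7).
Reduce top mod 7: now compute (2/7).
Pull out 2: since 7 ≡ 7 (mod 8), (2/7) = +1.
Reached (1/7) = 1. Collecting the sign flips along the way, the symbol is +1.

1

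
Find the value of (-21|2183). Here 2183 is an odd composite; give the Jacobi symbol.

-1

First reduce: -21 ≡ 2162 (mod 2183).
Pull out 2: since 2183 ≡ 7 (mod 8), (2/2183) = +1.
Reciprocity: 1081 ≡ 1 and 2183 ≡ 3 (mod 4), so (1081/2183) = +(2183/1081).
Reduce top mod 1081: now compute (21/1081).
Reciprocity: 21 ≡ 1 and 1081 ≡ 1 (mod 4), so (21/1081) = +(1081/21).
Reduce top mod 21: now compute (10/21).
Pull out 2: since 21 ≡ 5 (mod 8), (2/21) = -1.
Reciprocity: 5 ≡ 1 and 21 ≡ 1 (mod 4), so (5/21) = +(21/5).
Reduce top mod 5: now compute (1/5).
Reached (1/5) = 1. Collecting the sign flips along the way, the symbol is -1.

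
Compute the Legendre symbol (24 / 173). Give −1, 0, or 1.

Pull out 2^3: since 173 ≡ 5 (mod 8), (2/173) = -1, so (2/173)^3 = -1.
Reciprocity: 3 ≡ 3 and 173 ≡ 1 (mod 4), so (3/173) = +(173/3).
Reduce top mod 3: now compute (2/3).
Pull out 2: since 3 ≡ 3 (mod 8), (2/3) = -1.
Reached (1/3) = 1. Collecting the sign flips along the way, the symbol is +1.

1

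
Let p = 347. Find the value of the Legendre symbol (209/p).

Euler's criterion: (209/347) ≡ 209^173 (mod 347).
209^2 ≡ 306 (mod 347)
209^4 ≡ 293 (mod 347)
209^8 ≡ 140 (mod 347)
209^16 ≡ 168 (mod 347)
209^32 ≡ 117 (mod 347)
209^64 ≡ 156 (mod 347)
209^128 ≡ 46 (mod 347)
209^173 = 209^(128+32+8+4+1) ≡ 346 (mod 347).
Result is 346 ≡ −1, so (209/347) = −1.

-1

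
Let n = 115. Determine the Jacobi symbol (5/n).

Reciprocity: 5 ≡ 1 and 115 ≡ 3 (mod 4), so (5/115) = +(115/5).
Reduce top mod 5: now compute (0/5).
Top reduces to 0: gcd > 1, so the symbol is 0.

0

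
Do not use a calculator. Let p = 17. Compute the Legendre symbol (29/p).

First reduce: 29 ≡ 12 (mod 17).
Pull out 2^2: since 17 ≡ 1 (mod 8), (2/17) = +1, so (2/17)^2 = +1.
Reciprocity: 3 ≡ 3 and 17 ≡ 1 (mod 4), so (3/17) = +(17/3).
Reduce top mod 3: now compute (2/3).
Pull out 2: since 3 ≡ 3 (mod 8), (2/3) = -1.
Reached (1/3) = 1. Collecting the sign flips along the way, the symbol is -1.

-1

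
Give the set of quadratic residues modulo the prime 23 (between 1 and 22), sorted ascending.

1, 2, 3, 4, 6, 8, 9, 12, 13, 16, 18

Square k = 1,…,11 (k and 23−k give the same square):
1²=1, 2²=4, 3²=9, 4²=16, 5²≡2, 6²≡13, 7²≡3, 8²≡18, 9²≡12, 10²≡8, 11²≡6 (mod 23).
So the quadratic residues mod 23 are {1, 2, 3, 4, 6, 8, 9, 12, 13, 16, 18}.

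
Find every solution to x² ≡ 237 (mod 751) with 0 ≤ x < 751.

Since 751 ≡ 3 (mod 4), a square root of 237 is 237^((751+1)/4) = 237^188 mod 751.
Repeated squaring: 237^2≡595, 237^4≡304, 237^8≡43, 237^16≡347, 237^32≡249, 237^64≡419, 237^128≡578 (mod 751).
237^188 = 237^(128+32+16+8+4) ≡ 100 (mod 751).
Check: 100² = 10000 ≡ 237 (mod 751). The two roots are 100 and 651.

100, 651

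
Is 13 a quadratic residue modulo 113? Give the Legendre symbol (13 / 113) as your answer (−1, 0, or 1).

1

Reciprocity: 13 ≡ 1 and 113 ≡ 1 (mod 4), so (13/113) = +(113/13).
Reduce top mod 13: now compute (9/13).
Reciprocity: 9 ≡ 1 and 13 ≡ 1 (mod 4), so (9/13) = +(13/9).
Reduce top mod 9: now compute (4/9).
Pull out 2^2: since 9 ≡ 1 (mod 8), (2/9) = +1, so (2/9)^2 = +1.
Reached (1/9) = 1. Collecting the sign flips along the way, the symbol is +1.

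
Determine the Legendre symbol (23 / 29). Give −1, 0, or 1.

Reciprocity: 23 ≡ 3 and 29 ≡ 1 (mod 4), so (23/29) = +(29/23).
Reduce top mod 23: now compute (6/23).
Pull out 2: since 23 ≡ 7 (mod 8), (2/23) = +1.
Reciprocity: 3 ≡ 3 and 23 ≡ 3 (mod 4), so (3/23) = −(23/3).
Reduce top mod 3: now compute (2/3).
Pull out 2: since 3 ≡ 3 (mod 8), (2/3) = -1.
Reached (1/3) = 1. Collecting the sign flips along the way, the symbol is +1.

1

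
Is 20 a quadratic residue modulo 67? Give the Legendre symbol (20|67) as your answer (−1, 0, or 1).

Pull out 2^2: since 67 ≡ 3 (mod 8), (2/67) = -1, so (2/67)^2 = +1.
Reciprocity: 5 ≡ 1 and 67 ≡ 3 (mod 4), so (5/67) = +(67/5).
Reduce top mod 5: now compute (2/5).
Pull out 2: since 5 ≡ 5 (mod 8), (2/5) = -1.
Reached (1/5) = 1. Collecting the sign flips along the way, the symbol is -1.

-1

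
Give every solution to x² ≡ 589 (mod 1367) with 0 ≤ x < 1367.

Since 1367 ≡ 3 (mod 4), a square root of 589 is 589^((1367+1)/4) = 589^342 mod 1367.
Repeated squaring: 589^2≡1070, 589^4≡721, 589^8≡381, 589^16≡259, 589^32≡98, 589^64≡35, 589^128≡1225, 589^256≡1026 (mod 1367).
589^342 = 589^(256+64+16+4+2) ≡ 982 (mod 1367).
Check: 982² = 964324 ≡ 589 (mod 1367). The two roots are 385 and 982.

385, 982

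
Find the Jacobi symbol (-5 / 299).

First reduce: -5 ≡ 294 (mod 299).
Pull out 2: since 299 ≡ 3 (mod 8), (2/299) = -1.
Reciprocity: 147 ≡ 3 and 299 ≡ 3 (mod 4), so (147/299) = −(299/147).
Reduce top mod 147: now compute (5/147).
Reciprocity: 5 ≡ 1 and 147 ≡ 3 (mod 4), so (5/147) = +(147/5).
Reduce top mod 5: now compute (2/5).
Pull out 2: since 5 ≡ 5 (mod 8), (2/5) = -1.
Reached (1/5) = 1. Collecting the sign flips along the way, the symbol is -1.

-1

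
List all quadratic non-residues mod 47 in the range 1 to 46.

Square k = 1,…,23 (k and 47−k give the same square):
1²=1, 2²=4, 3²=9, 4²=16, 5²=25, 6²=36, 7²≡2, 8²≡17, 9²≡34, 10²≡6, 11²≡27, 12²≡3, 13²≡28, 14²≡8, 15²≡37, 16²≡21, 17²≡7, 18²≡42, 19²≡32, 20²≡24, 21²≡18, 22²≡14, 23²≡12 (mod 47).
The residues are {1, 2, 3, 4, 6, 7, 8, 9, 12, 14, 16, 17, 18, 21, 24, 25, 27, 28, 32, 34, 36, 37, 42}; the non-residues are the remaining 23 nonzero classes.

5,10,11,13,15,19,20,22,23,26,29,30,31,33,35,38,39,40,41,43,44,45,46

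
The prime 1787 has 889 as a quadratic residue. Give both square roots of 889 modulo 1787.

Since 1787 ≡ 3 (mod 4), a square root of 889 is 889^((1787+1)/4) = 889^447 mod 1787.
Repeated squaring: 889^2≡467, 889^4≡75, 889^8≡264, 889^16≡3, 889^32≡9, 889^64≡81, 889^128≡1200, 889^256≡1465 (mod 1787).
889^447 = 889^(256+128+32+16+8+4+2+1) ≡ 196 (mod 1787).
Check: 196² = 38416 ≡ 889 (mod 1787). The two roots are 196 and 1591.

196, 1591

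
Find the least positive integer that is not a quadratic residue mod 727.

(2/727) = +1, so 2 is a residue.
(3/727) = −1, so 3 is the smallest positive non-residue mod 727.

3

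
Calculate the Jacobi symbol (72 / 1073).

Pull out 2^3: since 1073 ≡ 1 (mod 8), (2/1073) = +1, so (2/1073)^3 = +1.
Reciprocity: 9 ≡ 1 and 1073 ≡ 1 (mod 4), so (9/1073) = +(1073/9).
Reduce top mod 9: now compute (2/9).
Pull out 2: since 9 ≡ 1 (mod 8), (2/9) = +1.
Reached (1/9) = 1. Collecting the sign flips along the way, the symbol is +1.

1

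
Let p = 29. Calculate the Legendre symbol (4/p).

Euler's criterion: (4/29) ≡ 4^14 (mod 29).
4^2 ≡ 16 (mod 29)
4^4 ≡ 24 (mod 29)
4^8 ≡ 25 (mod 29)
4^14 = 4^(8+4+2) ≡ 1 (mod 29).
Result is 1, so (4/29) = 1.

1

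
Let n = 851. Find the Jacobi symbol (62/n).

Pull out 2: since 851 ≡ 3 (mod 8), (2/851) = -1.
Reciprocity: 31 ≡ 3 and 851 ≡ 3 (mod 4), so (31/851) = −(851/31).
Reduce top mod 31: now compute (14/31).
Pull out 2: since 31 ≡ 7 (mod 8), (2/31) = +1.
Reciprocity: 7 ≡ 3 and 31 ≡ 3 (mod 4), so (7/31) = −(31/7).
Reduce top mod 7: now compute (3/7).
Reciprocity: 3 ≡ 3 and 7 ≡ 3 (mod 4), so (3/7) = −(7/3).
Reduce top mod 3: now compute (1/3).
Reached (1/3) = 1. Collecting the sign flips along the way, the symbol is +1.

1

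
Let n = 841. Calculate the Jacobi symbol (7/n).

Reciprocity: 7 ≡ 3 and 841 ≡ 1 (mod 4), so (7/841) = +(841/7).
Reduce top mod 7: now compute (1/7).
Reached (1/7) = 1. Collecting the sign flips along the way, the symbol is +1.

1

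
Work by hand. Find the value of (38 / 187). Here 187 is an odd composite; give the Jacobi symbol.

Pull out 2: since 187 ≡ 3 (mod 8), (2/187) = -1.
Reciprocity: 19 ≡ 3 and 187 ≡ 3 (mod 4), so (19/187) = −(187/19).
Reduce top mod 19: now compute (16/19).
Pull out 2^4: since 19 ≡ 3 (mod 8), (2/19) = -1, so (2/19)^4 = +1.
Reached (1/19) = 1. Collecting the sign flips along the way, the symbol is +1.

1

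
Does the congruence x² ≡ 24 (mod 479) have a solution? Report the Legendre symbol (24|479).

1

Euler's criterion: (24/479) ≡ 24^239 (mod 479).
24^2 ≡ 97 (mod 479)
24^4 ≡ 308 (mod 479)
24^8 ≡ 22 (mod 479)
24^16 ≡ 5 (mod 479)
24^32 ≡ 25 (mod 479)
24^64 ≡ 146 (mod 479)
24^128 ≡ 240 (mod 479)
24^239 = 24^(128+64+32+8+4+2+1) ≡ 1 (mod 479).
Result is 1, so (24/479) = 1.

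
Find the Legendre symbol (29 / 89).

-1

Reciprocity: 29 ≡ 1 and 89 ≡ 1 (mod 4), so (29/89) = +(89/29).
Reduce top mod 29: now compute (2/29).
Pull out 2: since 29 ≡ 5 (mod 8), (2/29) = -1.
Reached (1/29) = 1. Collecting the sign flips along the way, the symbol is -1.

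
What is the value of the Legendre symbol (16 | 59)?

Pull out 2^4: since 59 ≡ 3 (mod 8), (2/59) = -1, so (2/59)^4 = +1.
Reached (1/59) = 1. Collecting the sign flips along the way, the symbol is +1.

1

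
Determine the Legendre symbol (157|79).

-1

First reduce: 157 ≡ 78 (mod 79).
Pull out 2: since 79 ≡ 7 (mod 8), (2/79) = +1.
Reciprocity: 39 ≡ 3 and 79 ≡ 3 (mod 4), so (39/79) = −(79/39).
Reduce top mod 39: now compute (1/39).
Reached (1/39) = 1. Collecting the sign flips along the way, the symbol is -1.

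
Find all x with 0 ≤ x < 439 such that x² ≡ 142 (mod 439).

153, 286

Since 439 ≡ 3 (mod 4), a square root of 142 is 142^((439+1)/4) = 142^110 mod 439.
Repeated squaring: 142^2≡409, 142^4≡22, 142^8≡45, 142^16≡269, 142^32≡365, 142^64≡208 (mod 439).
142^110 = 142^(64+32+8+4+2) ≡ 286 (mod 439).
Check: 286² = 81796 ≡ 142 (mod 439). The two roots are 153 and 286.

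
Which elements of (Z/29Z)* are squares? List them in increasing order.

Square k = 1,…,14 (k and 29−k give the same square):
1²=1, 2²=4, 3²=9, 4²=16, 5²=25, 6²≡7, 7²≡20, 8²≡6, 9²≡23, 10²≡13, 11²≡5, 12²≡28, 13²≡24, 14²≡22 (mod 29).
So the quadratic residues mod 29 are {1, 4, 5, 6, 7, 9, 13, 16, 20, 22, 23, 24, 25, 28}.

1 4 5 6 7 9 13 16 20 22 23 24 25 28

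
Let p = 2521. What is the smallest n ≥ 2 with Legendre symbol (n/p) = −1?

(2/2521) = +1, so 2 is a residue.
(3/2521) = +1, so 3 is a residue.
(4/2521) = +1, so 4 is a residue.
(5/2521) = +1, so 5 is a residue.
(6/2521) = +1, so 6 is a residue.
(7/2521) = +1, so 7 is a residue.
(8/2521) = +1, so 8 is a residue.
(9/2521) = +1, so 9 is a residue.
(10/2521) = +1, so 10 is a residue.
(11/2521) = −1, so 11 is the smallest positive non-residue mod 2521.

11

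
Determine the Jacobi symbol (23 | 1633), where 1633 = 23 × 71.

Reciprocity: 23 ≡ 3 and 1633 ≡ 1 (mod 4), so (23/1633) = +(1633/23).
Reduce top mod 23: now compute (0/23).
Top reduces to 0: gcd > 1, so the symbol is 0.

0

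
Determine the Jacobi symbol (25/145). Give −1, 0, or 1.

Reciprocity: 25 ≡ 1 and 145 ≡ 1 (mod 4), so (25/145) = +(145/25).
Reduce top mod 25: now compute (20/25).
Pull out 2^2: since 25 ≡ 1 (mod 8), (2/25) = +1, so (2/25)^2 = +1.
Reciprocity: 5 ≡ 1 and 25 ≡ 1 (mod 4), so (5/25) = +(25/5).
Reduce top mod 5: now compute (0/5).
Top reduces to 0: gcd > 1, so the symbol is 0.

0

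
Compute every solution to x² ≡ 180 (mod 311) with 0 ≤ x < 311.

80, 231

Since 311 ≡ 3 (mod 4), a square root of 180 is 180^((311+1)/4) = 180^78 mod 311.
Repeated squaring: 180^2≡56, 180^4≡26, 180^8≡54, 180^16≡117, 180^32≡5, 180^64≡25 (mod 311).
180^78 = 180^(64+8+4+2) ≡ 80 (mod 311).
Check: 80² = 6400 ≡ 180 (mod 311). The two roots are 80 and 231.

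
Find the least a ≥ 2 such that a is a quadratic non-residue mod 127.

(2/127) = +1, so 2 is a residue.
(3/127) = −1, so 3 is the smallest positive non-residue mod 127.

3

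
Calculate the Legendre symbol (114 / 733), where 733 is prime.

-1

Pull out 2: since 733 ≡ 5 (mod 8), (2/733) = -1.
Reciprocity: 57 ≡ 1 and 733 ≡ 1 (mod 4), so (57/733) = +(733/57).
Reduce top mod 57: now compute (49/57).
Reciprocity: 49 ≡ 1 and 57 ≡ 1 (mod 4), so (49/57) = +(57/49).
Reduce top mod 49: now compute (8/49).
Pull out 2^3: since 49 ≡ 1 (mod 8), (2/49) = +1, so (2/49)^3 = +1.
Reached (1/49) = 1. Collecting the sign flips along the way, the symbol is -1.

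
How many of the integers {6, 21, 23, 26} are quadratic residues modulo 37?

(6/37) = -1 → non-residue.
(21/37) = +1 → QR.
(23/37) = -1 → non-residue.
(26/37) = +1 → QR.
Total quadratic residues among the 4: 2.

2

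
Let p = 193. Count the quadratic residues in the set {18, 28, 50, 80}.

3

(18/193) = +1 → QR.
(28/193) = +1 → QR.
(50/193) = +1 → QR.
(80/193) = -1 → non-residue.
Total quadratic residues among the 4: 3.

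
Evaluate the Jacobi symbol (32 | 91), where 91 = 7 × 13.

Pull out 2^5: since 91 ≡ 3 (mod 8), (2/91) = -1, so (2/91)^5 = -1.
Reached (1/91) = 1. Collecting the sign flips along the way, the symbol is -1.

-1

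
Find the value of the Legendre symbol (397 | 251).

-1

First reduce: 397 ≡ 146 (mod 251).
Pull out 2: since 251 ≡ 3 (mod 8), (2/251) = -1.
Reciprocity: 73 ≡ 1 and 251 ≡ 3 (mod 4), so (73/251) = +(251/73).
Reduce top mod 73: now compute (32/73).
Pull out 2^5: since 73 ≡ 1 (mod 8), (2/73) = +1, so (2/73)^5 = +1.
Reached (1/73) = 1. Collecting the sign flips along the way, the symbol is -1.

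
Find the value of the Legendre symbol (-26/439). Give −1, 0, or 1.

First reduce: -26 ≡ 413 (mod 439).
Reciprocity: 413 ≡ 1 and 439 ≡ 3 (mod 4), so (413/439) = +(439/413).
Reduce top mod 413: now compute (26/413).
Pull out 2: since 413 ≡ 5 (mod 8), (2/413) = -1.
Reciprocity: 13 ≡ 1 and 413 ≡ 1 (mod 4), so (13/413) = +(413/13).
Reduce top mod 13: now compute (10/13).
Pull out 2: since 13 ≡ 5 (mod 8), (2/13) = -1.
Reciprocity: 5 ≡ 1 and 13 ≡ 1 (mod 4), so (5/13) = +(13/5).
Reduce top mod 5: now compute (3/5).
Reciprocity: 3 ≡ 3 and 5 ≡ 1 (mod 4), so (3/5) = +(5/3).
Reduce top mod 3: now compute (2/3).
Pull out 2: since 3 ≡ 3 (mod 8), (2/3) = -1.
Reached (1/3) = 1. Collecting the sign flips along the way, the symbol is -1.

-1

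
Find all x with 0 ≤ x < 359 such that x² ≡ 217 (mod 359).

24, 335

Since 359 ≡ 3 (mod 4), a square root of 217 is 217^((359+1)/4) = 217^90 mod 359.
Repeated squaring: 217^2≡60, 217^4≡10, 217^8≡100, 217^16≡307, 217^32≡191, 217^64≡222 (mod 359).
217^90 = 217^(64+16+8+2) ≡ 24 (mod 359).
Check: 24² = 576 ≡ 217 (mod 359). The two roots are 24 and 335.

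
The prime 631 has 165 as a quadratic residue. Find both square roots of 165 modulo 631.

195, 436

Since 631 ≡ 3 (mod 4), a square root of 165 is 165^((631+1)/4) = 165^158 mod 631.
Repeated squaring: 165^2≡92, 165^4≡261, 165^8≡604, 165^16≡98, 165^32≡139, 165^64≡391, 165^128≡179 (mod 631).
165^158 = 165^(128+16+8+4+2) ≡ 195 (mod 631).
Check: 195² = 38025 ≡ 165 (mod 631). The two roots are 195 and 436.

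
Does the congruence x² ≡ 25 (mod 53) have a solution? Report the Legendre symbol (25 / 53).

Euler's criterion: (25/53) ≡ 25^26 (mod 53).
25^2 ≡ 42 (mod 53)
25^4 ≡ 15 (mod 53)
25^8 ≡ 13 (mod 53)
25^16 ≡ 10 (mod 53)
25^26 = 25^(16+8+2) ≡ 1 (mod 53).
Result is 1, so (25/53) = 1.

1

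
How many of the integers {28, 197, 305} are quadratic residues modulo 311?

(28/311) = +1 → QR.
(197/311) = +1 → QR.
(305/311) = -1 → non-residue.
Total quadratic residues among the 3: 2.

2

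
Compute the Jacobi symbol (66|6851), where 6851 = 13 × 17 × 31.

Pull out 2: since 6851 ≡ 3 (mod 8), (2/6851) = -1.
Reciprocity: 33 ≡ 1 and 6851 ≡ 3 (mod 4), so (33/6851) = +(6851/33).
Reduce top mod 33: now compute (20/33).
Pull out 2^2: since 33 ≡ 1 (mod 8), (2/33) = +1, so (2/33)^2 = +1.
Reciprocity: 5 ≡ 1 and 33 ≡ 1 (mod 4), so (5/33) = +(33/5).
Reduce top mod 5: now compute (3/5).
Reciprocity: 3 ≡ 3 and 5 ≡ 1 (mod 4), so (3/5) = +(5/3).
Reduce top mod 3: now compute (2/3).
Pull out 2: since 3 ≡ 3 (mod 8), (2/3) = -1.
Reached (1/3) = 1. Collecting the sign flips along the way, the symbol is +1.

1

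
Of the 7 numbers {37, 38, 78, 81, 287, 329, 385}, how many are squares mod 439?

(37/439) = -1 → non-residue.
(38/439) = +1 → QR.
(78/439) = -1 → non-residue.
(81/439) = +1 → QR.
(287/439) = -1 → non-residue.
(329/439) = -1 → non-residue.
(385/439) = +1 → QR.
Total quadratic residues among the 7: 3.

3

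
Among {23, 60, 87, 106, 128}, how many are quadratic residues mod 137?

(23/137) = -1 → non-residue.
(60/137) = +1 → QR.
(87/137) = +1 → QR.
(106/137) = -1 → non-residue.
(128/137) = +1 → QR.
Total quadratic residues among the 5: 3.

3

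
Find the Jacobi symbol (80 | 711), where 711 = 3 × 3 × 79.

1

Pull out 2^4: since 711 ≡ 7 (mod 8), (2/711) = +1, so (2/711)^4 = +1.
Reciprocity: 5 ≡ 1 and 711 ≡ 3 (mod 4), so (5/711) = +(711/5).
Reduce top mod 5: now compute (1/5).
Reached (1/5) = 1. Collecting the sign flips along the way, the symbol is +1.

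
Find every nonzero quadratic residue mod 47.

1, 2, 3, 4, 6, 7, 8, 9, 12, 14, 16, 17, 18, 21, 24, 25, 27, 28, 32, 34, 36, 37, 42

Square k = 1,…,23 (k and 47−k give the same square):
1²=1, 2²=4, 3²=9, 4²=16, 5²=25, 6²=36, 7²≡2, 8²≡17, 9²≡34, 10²≡6, 11²≡27, 12²≡3, 13²≡28, 14²≡8, 15²≡37, 16²≡21, 17²≡7, 18²≡42, 19²≡32, 20²≡24, 21²≡18, 22²≡14, 23²≡12 (mod 47).
So the quadratic residues mod 47 are {1, 2, 3, 4, 6, 7, 8, 9, 12, 14, 16, 17, 18, 21, 24, 25, 27, 28, 32, 34, 36, 37, 42}.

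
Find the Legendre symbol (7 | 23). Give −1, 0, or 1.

-1

Reciprocity: 7 ≡ 3 and 23 ≡ 3 (mod 4), so (7/23) = −(23/7).
Reduce top mod 7: now compute (2/7).
Pull out 2: since 7 ≡ 7 (mod 8), (2/7) = +1.
Reached (1/7) = 1. Collecting the sign flips along the way, the symbol is -1.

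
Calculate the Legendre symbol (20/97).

-1

Euler's criterion: (20/97) ≡ 20^48 (mod 97).
20^2 ≡ 12 (mod 97)
20^4 ≡ 47 (mod 97)
20^8 ≡ 75 (mod 97)
20^16 ≡ 96 (mod 97)
20^32 ≡ 1 (mod 97)
20^48 = 20^(32+16) ≡ 96 (mod 97).
Result is 96 ≡ −1, so (20/97) = −1.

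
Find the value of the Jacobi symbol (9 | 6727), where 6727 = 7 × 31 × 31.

Reciprocity: 9 ≡ 1 and 6727 ≡ 3 (mod 4), so (9/6727) = +(6727/9).
Reduce top mod 9: now compute (4/9).
Pull out 2^2: since 9 ≡ 1 (mod 8), (2/9) = +1, so (2/9)^2 = +1.
Reached (1/9) = 1. Collecting the sign flips along the way, the symbol is +1.

1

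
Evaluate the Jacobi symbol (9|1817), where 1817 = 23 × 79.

1

Reciprocity: 9 ≡ 1 and 1817 ≡ 1 (mod 4), so (9/1817) = +(1817/9).
Reduce top mod 9: now compute (8/9).
Pull out 2^3: since 9 ≡ 1 (mod 8), (2/9) = +1, so (2/9)^3 = +1.
Reached (1/9) = 1. Collecting the sign flips along the way, the symbol is +1.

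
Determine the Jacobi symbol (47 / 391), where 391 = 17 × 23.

Reciprocity: 47 ≡ 3 and 391 ≡ 3 (mod 4), so (47/391) = −(391/47).
Reduce top mod 47: now compute (15/47).
Reciprocity: 15 ≡ 3 and 47 ≡ 3 (mod 4), so (15/47) = −(47/15).
Reduce top mod 15: now compute (2/15).
Pull out 2: since 15 ≡ 7 (mod 8), (2/15) = +1.
Reached (1/15) = 1. Collecting the sign flips along the way, the symbol is +1.

1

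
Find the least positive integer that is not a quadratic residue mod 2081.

3

(2/2081) = +1, so 2 is a residue.
(3/2081) = −1, so 3 is the smallest positive non-residue mod 2081.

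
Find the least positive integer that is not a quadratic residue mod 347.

(2/347) = −1, so 2 is the smallest positive non-residue mod 347.

2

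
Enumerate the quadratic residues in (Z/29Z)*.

1 4 5 6 7 9 13 16 20 22 23 24 25 28

Square k = 1,…,14 (k and 29−k give the same square):
1²=1, 2²=4, 3²=9, 4²=16, 5²=25, 6²≡7, 7²≡20, 8²≡6, 9²≡23, 10²≡13, 11²≡5, 12²≡28, 13²≡24, 14²≡22 (mod 29).
So the quadratic residues mod 29 are {1, 4, 5, 6, 7, 9, 13, 16, 20, 22, 23, 24, 25, 28}.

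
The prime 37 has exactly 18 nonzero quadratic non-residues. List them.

2, 5, 6, 8, 13, 14, 15, 17, 18, 19, 20, 22, 23, 24, 29, 31, 32, 35

Square k = 1,…,18 (k and 37−k give the same square):
1²=1, 2²=4, 3²=9, 4²=16, 5²=25, 6²=36, 7²≡12, 8²≡27, 9²≡7, 10²≡26, 11²≡10, 12²≡33, 13²≡21, 14²≡11, 15²≡3, 16²≡34, 17²≡30, 18²≡28 (mod 37).
The residues are {1, 3, 4, 7, 9, 10, 11, 12, 16, 21, 25, 26, 27, 28, 30, 33, 34, 36}; the non-residues are the remaining 18 nonzero classes.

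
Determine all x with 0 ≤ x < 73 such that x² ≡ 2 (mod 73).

73 ≡ 1 (mod 4), so we find a root by search.
Trying successive values, 32² = 1024 ≡ 2 (mod 73). The other root is 73 − 32 = 41.

32, 41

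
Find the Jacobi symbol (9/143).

1

Reciprocity: 9 ≡ 1 and 143 ≡ 3 (mod 4), so (9/143) = +(143/9).
Reduce top mod 9: now compute (8/9).
Pull out 2^3: since 9 ≡ 1 (mod 8), (2/9) = +1, so (2/9)^3 = +1.
Reached (1/9) = 1. Collecting the sign flips along the way, the symbol is +1.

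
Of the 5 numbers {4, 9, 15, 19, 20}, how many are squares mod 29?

(4/29) = +1 → QR.
(9/29) = +1 → QR.
(15/29) = -1 → non-residue.
(19/29) = -1 → non-residue.
(20/29) = +1 → QR.
Total quadratic residues among the 5: 3.

3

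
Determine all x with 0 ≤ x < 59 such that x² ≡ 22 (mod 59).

9, 50

Since 59 ≡ 3 (mod 4), a square root of 22 is 22^((59+1)/4) = 22^15 mod 59.
Repeated squaring: 22^2≡12, 22^4≡26, 22^8≡27 (mod 59).
22^15 = 22^(8+4+2+1) ≡ 9 (mod 59).
Check: 9² = 81 ≡ 22 (mod 59). The two roots are 9 and 50.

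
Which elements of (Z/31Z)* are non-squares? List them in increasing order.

Square k = 1,…,15 (k and 31−k give the same square):
1²=1, 2²=4, 3²=9, 4²=16, 5²=25, 6²≡5, 7²≡18, 8²≡2, 9²≡19, 10²≡7, 11²≡28, 12²≡20, 13²≡14, 14²≡10, 15²≡8 (mod 31).
The residues are {1, 2, 4, 5, 7, 8, 9, 10, 14, 16, 18, 19, 20, 25, 28}; the non-residues are the remaining 15 nonzero classes.

3, 6, 11, 12, 13, 15, 17, 21, 22, 23, 24, 26, 27, 29, 30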